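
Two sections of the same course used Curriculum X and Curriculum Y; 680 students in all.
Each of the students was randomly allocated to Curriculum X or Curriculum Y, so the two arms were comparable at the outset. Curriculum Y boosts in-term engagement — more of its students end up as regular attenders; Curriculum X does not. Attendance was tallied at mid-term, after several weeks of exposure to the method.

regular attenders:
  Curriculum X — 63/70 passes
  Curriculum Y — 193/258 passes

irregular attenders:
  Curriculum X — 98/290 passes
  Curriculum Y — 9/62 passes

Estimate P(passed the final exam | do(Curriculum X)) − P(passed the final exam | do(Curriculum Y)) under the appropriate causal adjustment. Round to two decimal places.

Mid-term attendance is downstream of the teaching method. One should not condition on a consequence of treatment, so the overall rates are the right comparison.
The causal difference is the pooled difference: 0.447 − 0.631 = -0.184.

-0.18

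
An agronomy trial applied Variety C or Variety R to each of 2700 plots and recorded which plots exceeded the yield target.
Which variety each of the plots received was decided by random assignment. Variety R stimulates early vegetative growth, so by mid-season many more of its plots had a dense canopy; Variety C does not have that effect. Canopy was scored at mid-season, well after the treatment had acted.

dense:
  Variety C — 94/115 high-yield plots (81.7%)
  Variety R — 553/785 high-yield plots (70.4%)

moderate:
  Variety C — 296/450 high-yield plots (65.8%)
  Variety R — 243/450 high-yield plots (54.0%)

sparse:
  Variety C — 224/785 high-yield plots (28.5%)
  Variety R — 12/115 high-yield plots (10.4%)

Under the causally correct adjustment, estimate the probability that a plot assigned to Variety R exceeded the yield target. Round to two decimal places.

The mid-season canopy-specific comparison favours Variety C throughout, but the pooled figures favour Variety R. The question is whether to condition on mid-season canopy.
The distribution of mid-season canopy is itself part of what the variety does — it is an intermediate outcome. Holding it fixed would remove that part of the effect; the total effect is the pooled difference.
So P(outcome | do(Variety R)) is just the pooled rate for Variety R: 808/1350 = 0.599.

0.60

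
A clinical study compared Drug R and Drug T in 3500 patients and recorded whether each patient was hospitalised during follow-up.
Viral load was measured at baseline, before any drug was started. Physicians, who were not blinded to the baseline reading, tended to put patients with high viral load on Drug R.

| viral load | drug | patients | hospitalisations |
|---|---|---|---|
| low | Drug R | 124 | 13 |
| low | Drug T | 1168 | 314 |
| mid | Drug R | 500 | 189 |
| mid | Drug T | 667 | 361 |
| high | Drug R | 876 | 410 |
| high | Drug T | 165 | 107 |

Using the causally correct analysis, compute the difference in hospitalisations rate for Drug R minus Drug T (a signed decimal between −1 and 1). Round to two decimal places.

Viral load satisfies the back-door criterion: it is not a descendant of the drug, and it blocks the spurious path from drug to outcome. Adjusting for it (i.e., using the within-viral load rates) gives the causal effect.
Adjusting over the population distribution of viral load: 0.369·(0.105−0.269) + 0.333·(0.378−0.541) + 0.297·(0.468−0.648) = -0.169.

-0.17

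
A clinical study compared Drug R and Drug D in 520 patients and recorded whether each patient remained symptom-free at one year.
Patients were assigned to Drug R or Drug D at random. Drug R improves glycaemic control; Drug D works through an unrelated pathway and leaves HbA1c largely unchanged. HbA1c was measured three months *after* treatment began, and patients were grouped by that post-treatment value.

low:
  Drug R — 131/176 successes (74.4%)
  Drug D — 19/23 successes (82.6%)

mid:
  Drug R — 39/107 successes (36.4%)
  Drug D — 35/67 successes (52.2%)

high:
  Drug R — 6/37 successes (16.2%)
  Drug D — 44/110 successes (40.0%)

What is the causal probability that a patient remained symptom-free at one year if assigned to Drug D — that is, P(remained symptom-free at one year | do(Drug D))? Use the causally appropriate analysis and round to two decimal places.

Because the drug influences HbA1c, HbA1c is a post-treatment mediator, not a confounder. Stratifying on it would bias the estimate; the causal effect is the crude pooled difference.
So P(outcome | do(Drug D)) is just the pooled rate for Drug D: 98/200 = 0.490.

0.49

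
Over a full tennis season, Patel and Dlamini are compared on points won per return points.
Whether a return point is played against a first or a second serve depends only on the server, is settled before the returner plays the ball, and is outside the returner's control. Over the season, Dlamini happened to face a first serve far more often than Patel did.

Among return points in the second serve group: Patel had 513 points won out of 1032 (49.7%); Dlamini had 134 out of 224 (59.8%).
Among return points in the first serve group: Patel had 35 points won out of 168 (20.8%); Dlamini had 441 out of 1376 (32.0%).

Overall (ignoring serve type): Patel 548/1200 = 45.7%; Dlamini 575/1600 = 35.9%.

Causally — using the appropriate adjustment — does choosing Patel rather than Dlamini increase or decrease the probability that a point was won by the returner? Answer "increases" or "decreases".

Here serve type is a common cause — it drives both which player a case falls under and the outcome. The crude comparison mixes populations; the stratum-specific rates are the causally relevant ones.
Within each level — second serve: 49.7% vs 59.8%; first serve: 20.8% vs 32.0% — Dlamini is higher every time.

decreases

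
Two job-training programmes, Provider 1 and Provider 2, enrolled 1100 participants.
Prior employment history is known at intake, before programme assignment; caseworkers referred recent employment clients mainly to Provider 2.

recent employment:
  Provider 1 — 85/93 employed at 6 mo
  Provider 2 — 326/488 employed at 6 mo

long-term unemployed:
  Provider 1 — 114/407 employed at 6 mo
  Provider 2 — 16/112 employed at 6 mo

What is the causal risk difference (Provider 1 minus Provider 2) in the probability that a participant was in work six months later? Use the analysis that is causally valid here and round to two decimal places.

Since prior employment history is a pre-existing factor (not a product of the programme) and it affects the outcome on its own, it is a confounder. The stratified rates, not the pooled rate, identify the causal effect.
Adjusting over the population distribution of prior employment history: 0.528·(0.914−0.668) + 0.472·(0.280−0.143) = +0.195.

+0.19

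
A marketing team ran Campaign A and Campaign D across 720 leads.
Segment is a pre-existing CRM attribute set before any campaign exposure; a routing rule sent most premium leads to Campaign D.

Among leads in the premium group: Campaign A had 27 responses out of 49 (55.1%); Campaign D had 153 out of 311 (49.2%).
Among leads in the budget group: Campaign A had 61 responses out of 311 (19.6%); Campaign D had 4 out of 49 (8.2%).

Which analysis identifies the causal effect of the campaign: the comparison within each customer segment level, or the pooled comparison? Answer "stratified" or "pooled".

stratified

Within every customer segment level Campaign A has the higher rate, yet pooled Campaign D does — Simpson's reversal.
Customer segment is set before the campaign has any effect — it is not caused by the campaign — and it independently drives the outcome. That makes it a confounder, so the causal comparison is within customer segment levels.
Within each level — premium: 55.1% vs 49.2%; budget: 19.6% vs 8.2% — Campaign A is higher every time.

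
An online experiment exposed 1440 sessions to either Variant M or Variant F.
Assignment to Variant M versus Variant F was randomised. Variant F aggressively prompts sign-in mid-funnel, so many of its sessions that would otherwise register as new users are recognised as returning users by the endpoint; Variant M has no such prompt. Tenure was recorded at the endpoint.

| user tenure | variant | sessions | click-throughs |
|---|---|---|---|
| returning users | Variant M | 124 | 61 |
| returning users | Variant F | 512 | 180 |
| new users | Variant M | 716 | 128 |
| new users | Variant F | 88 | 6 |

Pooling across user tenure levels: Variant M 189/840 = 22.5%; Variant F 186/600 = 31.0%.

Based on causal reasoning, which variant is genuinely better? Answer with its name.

Variant F

The stratified and pooled comparisons disagree (Variant M wins within each user tenure; Variant F wins overall), so the answer turns on the causal role of user tenure.
User tenure lies on the pathway variant → user tenure → outcome, so adjusting for it blocks the indirect effect. For the total causal effect of variant, use the unadjusted pooled rates.
Pooled: Variant M 22.5% vs Variant F 31.0%; Variant F is higher overall.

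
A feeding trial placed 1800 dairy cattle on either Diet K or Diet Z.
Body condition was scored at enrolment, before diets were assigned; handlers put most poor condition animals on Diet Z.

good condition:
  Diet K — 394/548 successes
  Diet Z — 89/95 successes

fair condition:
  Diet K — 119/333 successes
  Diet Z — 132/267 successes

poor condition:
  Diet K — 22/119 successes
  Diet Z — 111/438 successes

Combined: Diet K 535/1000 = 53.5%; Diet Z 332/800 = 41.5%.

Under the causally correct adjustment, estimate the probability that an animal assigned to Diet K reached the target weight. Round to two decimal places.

Diet Z is higher inside every starting body condition stratum but Diet K is higher in aggregate. Whether to stratify depends on how starting body condition relates to the diet.
Starting body condition satisfies the back-door criterion: it is not a descendant of the diet, and it blocks the spurious path from diet to outcome. Adjusting for it (i.e., using the within-starting body condition rates) gives the causal effect.
Standardising Diet K to the population starting body condition mix: 0.357·394/548 + 0.333·119/333 + 0.309·22/119 = 0.433.

0.43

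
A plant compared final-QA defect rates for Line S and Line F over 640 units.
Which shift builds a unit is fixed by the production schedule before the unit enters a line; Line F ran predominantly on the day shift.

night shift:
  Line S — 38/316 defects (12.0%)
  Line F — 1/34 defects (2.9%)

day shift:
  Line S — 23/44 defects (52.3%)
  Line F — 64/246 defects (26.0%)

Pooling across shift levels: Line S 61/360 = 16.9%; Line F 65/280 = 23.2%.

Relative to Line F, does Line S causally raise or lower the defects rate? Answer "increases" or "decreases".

The shift-specific comparison favours Line F throughout, but the pooled figures favour Line S. The question is whether to condition on shift.
Nothing the line does changes shift; the imbalance is an allocation artefact. With shift also predicting the outcome, the pooled figure is confounded, and the within-stratum comparison is the causal one.
Within each level — night shift: 12.0% vs 2.9%; day shift: 52.3% vs 26.0% — Line F is lower every time.

increases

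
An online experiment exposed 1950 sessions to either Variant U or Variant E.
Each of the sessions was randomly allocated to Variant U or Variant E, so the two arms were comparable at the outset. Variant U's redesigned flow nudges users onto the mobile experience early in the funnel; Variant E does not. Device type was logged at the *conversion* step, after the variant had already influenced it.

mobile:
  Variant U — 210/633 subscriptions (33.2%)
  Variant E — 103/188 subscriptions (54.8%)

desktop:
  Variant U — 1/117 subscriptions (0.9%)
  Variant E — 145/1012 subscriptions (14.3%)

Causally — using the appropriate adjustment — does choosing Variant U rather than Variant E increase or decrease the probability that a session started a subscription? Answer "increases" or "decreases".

increases

Device type is recorded after the variant and is itself shifted by it — it sits on the causal path from variant to outcome. Conditioning on a mediator would strip out part of the effect we want; the pooled comparison gives the total causal effect.
Pooled: Variant U 28.1% vs Variant E 20.7%; Variant U is higher overall.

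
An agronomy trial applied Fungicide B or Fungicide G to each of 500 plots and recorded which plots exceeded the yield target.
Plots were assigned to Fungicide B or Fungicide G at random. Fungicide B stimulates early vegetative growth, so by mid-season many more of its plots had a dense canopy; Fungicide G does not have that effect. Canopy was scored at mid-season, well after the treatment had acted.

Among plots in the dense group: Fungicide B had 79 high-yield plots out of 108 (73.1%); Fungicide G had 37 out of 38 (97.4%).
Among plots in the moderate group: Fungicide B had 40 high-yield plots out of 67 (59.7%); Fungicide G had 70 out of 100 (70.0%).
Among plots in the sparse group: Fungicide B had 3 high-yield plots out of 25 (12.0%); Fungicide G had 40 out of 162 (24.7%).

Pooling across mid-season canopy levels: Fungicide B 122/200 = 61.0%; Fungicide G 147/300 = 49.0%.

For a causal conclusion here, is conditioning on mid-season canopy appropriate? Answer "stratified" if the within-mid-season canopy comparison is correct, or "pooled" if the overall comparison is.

pooled

The distribution of mid-season canopy is itself part of what the fungicide does — it is an intermediate outcome. Holding it fixed would remove that part of the effect; the total effect is the pooled difference.
Pooled: Fungicide B 61.0% vs Fungicide G 49.0%; Fungicide B is higher overall.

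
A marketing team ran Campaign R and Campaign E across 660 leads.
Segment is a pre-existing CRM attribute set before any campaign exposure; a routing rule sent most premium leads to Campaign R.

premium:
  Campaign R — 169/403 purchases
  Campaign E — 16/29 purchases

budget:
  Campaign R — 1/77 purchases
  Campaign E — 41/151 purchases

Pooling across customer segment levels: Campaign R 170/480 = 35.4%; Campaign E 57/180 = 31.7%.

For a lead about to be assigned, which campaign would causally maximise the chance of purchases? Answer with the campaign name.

Nothing the campaign does changes customer segment; the imbalance is an allocation artefact. With customer segment also predicting the outcome, the pooled figure is confounded, and the within-stratum comparison is the causal one.
Within each level — premium: 41.9% vs 55.2%; budget: 1.3% vs 27.2% — Campaign E is higher every time.

Campaign E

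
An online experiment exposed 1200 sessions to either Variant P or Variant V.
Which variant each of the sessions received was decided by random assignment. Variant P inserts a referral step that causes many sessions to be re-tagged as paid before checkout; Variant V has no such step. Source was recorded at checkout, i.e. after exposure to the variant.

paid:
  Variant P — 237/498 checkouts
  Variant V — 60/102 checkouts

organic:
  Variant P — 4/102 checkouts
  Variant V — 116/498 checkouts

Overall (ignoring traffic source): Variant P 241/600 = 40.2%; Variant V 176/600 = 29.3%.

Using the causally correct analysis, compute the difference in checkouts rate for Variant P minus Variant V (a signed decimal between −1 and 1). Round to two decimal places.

The stratified and pooled comparisons disagree (Variant V wins within each traffic source; Variant P wins overall), so the answer turns on the causal role of traffic source.
Traffic source lies on the pathway variant → traffic source → outcome, so adjusting for it blocks the indirect effect. For the total causal effect of variant, use the unadjusted pooled rates.
The causal difference is the pooled difference: 0.402 − 0.293 = +0.108.

+0.11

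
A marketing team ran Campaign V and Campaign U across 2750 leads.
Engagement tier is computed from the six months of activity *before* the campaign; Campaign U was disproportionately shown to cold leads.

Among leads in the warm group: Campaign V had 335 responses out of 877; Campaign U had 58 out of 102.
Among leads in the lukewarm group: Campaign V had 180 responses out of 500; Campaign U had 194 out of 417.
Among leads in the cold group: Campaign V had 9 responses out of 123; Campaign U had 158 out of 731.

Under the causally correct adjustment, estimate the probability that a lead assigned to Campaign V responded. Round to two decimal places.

0.28

Within every engagement tier level Campaign U has the higher rate, yet pooled Campaign V does — Simpson's reversal.
Engagement tier satisfies the back-door criterion: it is not a descendant of the campaign, and it blocks the spurious path from campaign to outcome. Adjusting for it (i.e., using the within-engagement tier rates) gives the causal effect.
Standardising Campaign V to the population engagement tier mix: 0.356·335/877 + 0.333·180/500 + 0.311·9/123 = 0.279.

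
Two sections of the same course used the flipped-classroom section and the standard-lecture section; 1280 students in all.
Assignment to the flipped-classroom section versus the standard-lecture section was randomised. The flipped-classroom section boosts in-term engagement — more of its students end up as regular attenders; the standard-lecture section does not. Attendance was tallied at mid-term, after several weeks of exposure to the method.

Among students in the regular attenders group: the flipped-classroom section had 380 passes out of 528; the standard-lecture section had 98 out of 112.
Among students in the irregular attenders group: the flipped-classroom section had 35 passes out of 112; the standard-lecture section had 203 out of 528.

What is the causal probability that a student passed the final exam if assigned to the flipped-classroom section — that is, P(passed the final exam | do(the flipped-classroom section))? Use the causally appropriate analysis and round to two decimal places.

The stratified and pooled comparisons disagree (the standard-lecture section wins within each mid-term attendance; the flipped-classroom section wins overall), so the answer turns on the causal role of mid-term attendance.
Because the teaching method influences mid-term attendance, mid-term attendance is a post-treatment mediator, not a confounder. Stratifying on it would bias the estimate; the causal effect is the crude pooled difference.
So P(outcome | do(the flipped-classroom section)) is just the pooled rate for the flipped-classroom section: 415/640 = 0.648.

0.65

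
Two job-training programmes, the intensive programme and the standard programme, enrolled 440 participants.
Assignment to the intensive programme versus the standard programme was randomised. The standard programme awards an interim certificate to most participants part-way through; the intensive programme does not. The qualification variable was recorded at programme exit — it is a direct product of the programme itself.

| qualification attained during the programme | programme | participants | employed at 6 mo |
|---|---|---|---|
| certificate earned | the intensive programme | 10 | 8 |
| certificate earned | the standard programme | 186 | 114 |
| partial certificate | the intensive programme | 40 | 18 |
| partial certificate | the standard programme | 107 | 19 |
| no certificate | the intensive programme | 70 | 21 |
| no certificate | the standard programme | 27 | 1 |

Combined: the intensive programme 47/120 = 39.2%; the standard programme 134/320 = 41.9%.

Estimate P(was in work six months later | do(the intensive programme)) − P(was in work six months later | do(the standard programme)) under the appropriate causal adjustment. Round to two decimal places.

The qualification attained during the programme-specific comparison favours the intensive programme throughout, but the pooled figures favour the standard programme. The question is whether to condition on qualification attained during the programme.
The distribution of qualification attained during the programme is itself part of what the programme does — it is an intermediate outcome. Holding it fixed would remove that part of the effect; the total effect is the pooled difference.
The causal difference is the pooled difference: 0.392 − 0.419 = -0.027.

-0.03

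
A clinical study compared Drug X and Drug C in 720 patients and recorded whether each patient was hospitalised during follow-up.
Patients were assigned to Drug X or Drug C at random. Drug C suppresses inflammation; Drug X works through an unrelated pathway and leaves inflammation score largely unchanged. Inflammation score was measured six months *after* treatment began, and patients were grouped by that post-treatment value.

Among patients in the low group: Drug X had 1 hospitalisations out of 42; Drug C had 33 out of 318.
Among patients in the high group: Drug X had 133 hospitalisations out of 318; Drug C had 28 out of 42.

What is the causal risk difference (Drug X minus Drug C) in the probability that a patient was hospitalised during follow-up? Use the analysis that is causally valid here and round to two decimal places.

Inflammation score is downstream of the drug. One should not condition on a consequence of treatment, so the overall rates are the right comparison.
The causal difference is the pooled difference: 0.372 − 0.169 = +0.203.

+0.20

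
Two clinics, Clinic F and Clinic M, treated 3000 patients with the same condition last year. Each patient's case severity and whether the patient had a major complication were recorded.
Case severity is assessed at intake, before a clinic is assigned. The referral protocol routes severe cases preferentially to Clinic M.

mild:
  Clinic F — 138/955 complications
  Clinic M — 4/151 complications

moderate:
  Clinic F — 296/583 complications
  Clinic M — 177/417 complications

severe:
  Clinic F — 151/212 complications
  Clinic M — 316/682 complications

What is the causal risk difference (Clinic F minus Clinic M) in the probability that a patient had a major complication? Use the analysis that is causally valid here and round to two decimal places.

+0.15

Nothing the clinic does changes case severity; the imbalance is an allocation artefact. With case severity also predicting the outcome, the pooled figure is confounded, and the within-stratum comparison is the causal one.
Adjusting over the population distribution of case severity: 0.369·(0.145−0.026) + 0.333·(0.508−0.424) + 0.298·(0.712−0.463) = +0.145.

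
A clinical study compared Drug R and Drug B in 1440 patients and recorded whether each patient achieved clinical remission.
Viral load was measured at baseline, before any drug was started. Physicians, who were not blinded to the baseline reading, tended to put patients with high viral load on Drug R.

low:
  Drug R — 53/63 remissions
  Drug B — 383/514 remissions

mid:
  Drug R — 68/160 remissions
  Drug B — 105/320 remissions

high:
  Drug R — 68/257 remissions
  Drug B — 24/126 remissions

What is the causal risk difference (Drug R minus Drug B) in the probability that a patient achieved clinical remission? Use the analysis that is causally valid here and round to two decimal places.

Here viral load is a common cause — it drives both which drug a case falls under and the outcome. The crude comparison mixes populations; the stratum-specific rates are the causally relevant ones.
Adjusting over the population distribution of viral load: 0.401·(0.841−0.745) + 0.333·(0.425−0.328) + 0.266·(0.265−0.190) = +0.091.

+0.09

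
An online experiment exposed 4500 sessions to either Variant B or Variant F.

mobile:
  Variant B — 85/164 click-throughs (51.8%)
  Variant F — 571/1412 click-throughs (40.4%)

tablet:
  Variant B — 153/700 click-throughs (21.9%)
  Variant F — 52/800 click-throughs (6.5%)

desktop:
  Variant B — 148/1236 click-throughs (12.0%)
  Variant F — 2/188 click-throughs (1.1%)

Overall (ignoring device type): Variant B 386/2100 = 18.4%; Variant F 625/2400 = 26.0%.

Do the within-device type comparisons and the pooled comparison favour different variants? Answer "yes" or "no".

Within each device type level (mobile 51.8% vs 40.4%; tablet 21.9% vs 6.5%; desktop 12.0% vs 1.1%), Variant B has the higher rate every time. Pooled: 18.4% vs 26.0% — Variant F has the higher rate overall. The two comparisons disagree.

yes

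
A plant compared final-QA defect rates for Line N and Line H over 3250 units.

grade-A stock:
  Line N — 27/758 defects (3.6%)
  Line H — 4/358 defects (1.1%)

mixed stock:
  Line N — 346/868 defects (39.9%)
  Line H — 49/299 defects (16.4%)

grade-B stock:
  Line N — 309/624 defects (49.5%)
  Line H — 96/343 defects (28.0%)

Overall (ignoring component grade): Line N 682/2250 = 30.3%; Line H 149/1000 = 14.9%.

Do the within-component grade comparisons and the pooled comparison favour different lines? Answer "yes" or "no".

Within each component grade level (grade-A stock 3.6% vs 1.1%; mixed stock 39.9% vs 16.4%; grade-B stock 49.5% vs 28.0%), Line H has the lower rate every time. Pooled: 30.3% vs 14.9% — Line H has the lower rate overall. They agree.

no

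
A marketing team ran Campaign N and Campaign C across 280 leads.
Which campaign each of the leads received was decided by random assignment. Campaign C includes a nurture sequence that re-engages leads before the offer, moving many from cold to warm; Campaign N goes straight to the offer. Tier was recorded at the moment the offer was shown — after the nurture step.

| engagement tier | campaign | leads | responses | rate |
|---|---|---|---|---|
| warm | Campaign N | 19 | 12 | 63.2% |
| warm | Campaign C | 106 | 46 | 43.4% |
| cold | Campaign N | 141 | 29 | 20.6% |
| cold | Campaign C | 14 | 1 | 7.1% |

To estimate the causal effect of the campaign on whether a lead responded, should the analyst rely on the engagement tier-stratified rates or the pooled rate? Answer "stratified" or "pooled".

pooled

Campaign N is higher inside every engagement tier stratum but Campaign C is higher in aggregate. Whether to stratify depends on how engagement tier relates to the campaign.
Engagement tier is recorded after the campaign and is itself shifted by it — it sits on the causal path from campaign to outcome. Conditioning on a mediator would strip out part of the effect we want; the pooled comparison gives the total causal effect.
Pooled: Campaign N 25.6% vs Campaign C 39.2%; Campaign C is higher overall.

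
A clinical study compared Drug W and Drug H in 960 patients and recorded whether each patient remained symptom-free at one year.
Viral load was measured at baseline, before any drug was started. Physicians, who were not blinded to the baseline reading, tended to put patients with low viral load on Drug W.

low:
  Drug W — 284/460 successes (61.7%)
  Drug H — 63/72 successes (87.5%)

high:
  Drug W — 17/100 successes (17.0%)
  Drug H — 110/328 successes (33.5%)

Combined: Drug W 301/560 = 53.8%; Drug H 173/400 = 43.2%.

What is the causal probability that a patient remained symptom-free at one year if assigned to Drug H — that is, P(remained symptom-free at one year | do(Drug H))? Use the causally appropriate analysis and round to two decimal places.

The stratified and pooled comparisons disagree (Drug H wins within each viral load; Drug W wins overall), so the answer turns on the causal role of viral load.
Since viral load is a pre-existing factor (not a product of the drug) and it affects the outcome on its own, it is a confounder. The stratified rates, not the pooled rate, identify the causal effect.
Standardising Drug H to the population viral load mix: 0.554·63/72 + 0.446·110/328 = 0.634.

0.63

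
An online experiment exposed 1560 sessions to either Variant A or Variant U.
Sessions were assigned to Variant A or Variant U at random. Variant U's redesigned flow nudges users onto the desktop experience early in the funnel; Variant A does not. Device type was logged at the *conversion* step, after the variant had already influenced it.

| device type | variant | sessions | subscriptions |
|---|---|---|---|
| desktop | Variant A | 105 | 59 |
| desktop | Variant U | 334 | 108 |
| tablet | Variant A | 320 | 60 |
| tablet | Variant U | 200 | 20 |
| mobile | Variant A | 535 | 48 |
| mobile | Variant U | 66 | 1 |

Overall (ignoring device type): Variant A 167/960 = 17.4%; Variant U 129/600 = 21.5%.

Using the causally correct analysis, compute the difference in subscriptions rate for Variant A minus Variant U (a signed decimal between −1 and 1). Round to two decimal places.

-0.04

The distribution of device type is itself part of what the variant does — it is an intermediate outcome. Holding it fixed would remove that part of the effect; the total effect is the pooled difference.
The causal difference is the pooled difference: 0.174 − 0.215 = -0.041.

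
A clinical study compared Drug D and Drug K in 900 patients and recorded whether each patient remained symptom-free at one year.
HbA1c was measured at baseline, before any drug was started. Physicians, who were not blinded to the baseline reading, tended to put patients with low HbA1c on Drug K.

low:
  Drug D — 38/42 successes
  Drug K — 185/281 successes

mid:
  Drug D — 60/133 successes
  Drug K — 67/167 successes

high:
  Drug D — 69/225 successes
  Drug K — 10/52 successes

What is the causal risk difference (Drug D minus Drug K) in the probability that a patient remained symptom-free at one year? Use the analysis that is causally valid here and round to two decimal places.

HbA1c is set before the drug has any effect — it is not caused by the drug — and it independently drives the outcome. That makes it a confounder, so the causal comparison is within HbA1c levels.
Adjusting over the population distribution of HbA1c: 0.359·(0.905−0.658) + 0.333·(0.451−0.401) + 0.308·(0.307−0.192) = +0.140.

+0.14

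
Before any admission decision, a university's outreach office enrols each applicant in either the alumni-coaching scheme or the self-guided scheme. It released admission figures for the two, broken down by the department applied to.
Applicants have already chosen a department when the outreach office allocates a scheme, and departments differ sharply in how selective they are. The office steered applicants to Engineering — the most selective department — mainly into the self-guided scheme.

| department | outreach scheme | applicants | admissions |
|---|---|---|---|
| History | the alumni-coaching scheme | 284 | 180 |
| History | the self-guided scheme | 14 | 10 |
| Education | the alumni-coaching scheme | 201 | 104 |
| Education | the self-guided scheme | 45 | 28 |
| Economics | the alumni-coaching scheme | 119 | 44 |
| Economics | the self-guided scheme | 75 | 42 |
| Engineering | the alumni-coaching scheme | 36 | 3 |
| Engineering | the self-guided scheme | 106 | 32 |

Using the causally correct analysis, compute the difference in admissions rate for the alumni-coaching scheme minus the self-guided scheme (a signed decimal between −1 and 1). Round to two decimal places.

The stratified and pooled comparisons disagree (the self-guided scheme wins within each department; the alumni-coaching scheme wins overall), so the answer turns on the causal role of department.
Department differs across outreach schemes for reasons unrelated to any effect of the outreach scheme itself, and it separately predicts the outcome — a classic confounder. We must compare within department levels.
Adjusting over the population distribution of department: 0.339·(0.634−0.714) + 0.280·(0.517−0.622) + 0.220·(0.370−0.560) + 0.161·(0.083−0.302) = -0.134.

-0.13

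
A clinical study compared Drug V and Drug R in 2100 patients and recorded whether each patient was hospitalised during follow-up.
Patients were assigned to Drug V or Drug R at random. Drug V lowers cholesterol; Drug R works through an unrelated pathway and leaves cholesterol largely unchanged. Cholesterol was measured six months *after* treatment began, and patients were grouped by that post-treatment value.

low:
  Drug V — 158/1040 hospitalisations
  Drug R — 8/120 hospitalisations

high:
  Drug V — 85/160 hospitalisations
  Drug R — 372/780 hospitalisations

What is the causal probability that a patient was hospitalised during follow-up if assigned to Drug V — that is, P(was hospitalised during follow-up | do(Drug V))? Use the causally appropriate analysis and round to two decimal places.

The stratified and pooled comparisons disagree (Drug R wins within each cholesterol; Drug V wins overall), so the answer turns on the causal role of cholesterol.
Stratifying would compare drugs among patients the drugs themselves sorted into cholesterol groups — a form of selection on an intermediate. The unconditioned pooled rates give the total causal effect.
So P(outcome | do(Drug V)) is just the pooled rate for Drug V: 243/1200 = 0.203.

0.20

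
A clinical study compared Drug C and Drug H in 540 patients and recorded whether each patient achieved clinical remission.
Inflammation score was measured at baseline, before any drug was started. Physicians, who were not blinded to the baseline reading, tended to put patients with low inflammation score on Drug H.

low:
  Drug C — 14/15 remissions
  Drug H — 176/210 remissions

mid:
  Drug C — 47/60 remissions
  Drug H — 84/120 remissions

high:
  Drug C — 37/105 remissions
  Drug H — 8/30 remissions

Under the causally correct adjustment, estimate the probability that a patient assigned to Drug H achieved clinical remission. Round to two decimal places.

0.65

Drug C is higher inside every inflammation score stratum but Drug H is higher in aggregate. Whether to stratify depends on how inflammation score relates to the drug.
Inflammation score satisfies the back-door criterion: it is not a descendant of the drug, and it blocks the spurious path from drug to outcome. Adjusting for it (i.e., using the within-inflammation score rates) gives the causal effect.
Standardising Drug H to the population inflammation score mix: 0.417·176/210 + 0.333·84/120 + 0.250·8/30 = 0.649.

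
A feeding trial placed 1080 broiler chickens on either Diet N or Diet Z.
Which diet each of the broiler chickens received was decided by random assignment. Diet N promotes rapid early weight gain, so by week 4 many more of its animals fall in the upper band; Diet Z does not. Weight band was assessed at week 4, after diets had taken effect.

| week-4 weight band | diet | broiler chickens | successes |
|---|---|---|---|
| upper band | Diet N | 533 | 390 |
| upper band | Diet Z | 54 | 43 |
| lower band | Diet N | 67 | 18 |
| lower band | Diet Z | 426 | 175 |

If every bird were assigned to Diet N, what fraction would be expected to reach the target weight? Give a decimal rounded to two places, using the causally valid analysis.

Within every week-4 weight band level Diet Z has the higher rate, yet pooled Diet N does — Simpson's reversal.
Stratifying would compare diets among broiler chickens the diets themselves sorted into week-4 weight band groups — a form of selection on an intermediate. The unconditioned pooled rates give the total causal effect.
So P(outcome | do(Diet N)) is just the pooled rate for Diet N: 408/600 = 0.680.

0.68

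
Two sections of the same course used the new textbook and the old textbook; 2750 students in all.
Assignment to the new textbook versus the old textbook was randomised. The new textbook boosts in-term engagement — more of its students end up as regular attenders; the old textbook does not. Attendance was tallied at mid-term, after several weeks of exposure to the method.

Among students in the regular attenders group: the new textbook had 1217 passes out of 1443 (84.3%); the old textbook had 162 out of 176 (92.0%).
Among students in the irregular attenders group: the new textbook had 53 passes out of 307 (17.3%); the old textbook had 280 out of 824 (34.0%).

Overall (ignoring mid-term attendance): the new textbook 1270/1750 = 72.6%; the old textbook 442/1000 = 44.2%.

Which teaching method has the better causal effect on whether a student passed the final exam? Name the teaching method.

Mid-term attendance lies on the pathway teaching method → mid-term attendance → outcome, so adjusting for it blocks the indirect effect. For the total causal effect of teaching method, use the unadjusted pooled rates.
Pooled: the new textbook 72.6% vs the old textbook 44.2%; the new textbook is higher overall.

the new textbook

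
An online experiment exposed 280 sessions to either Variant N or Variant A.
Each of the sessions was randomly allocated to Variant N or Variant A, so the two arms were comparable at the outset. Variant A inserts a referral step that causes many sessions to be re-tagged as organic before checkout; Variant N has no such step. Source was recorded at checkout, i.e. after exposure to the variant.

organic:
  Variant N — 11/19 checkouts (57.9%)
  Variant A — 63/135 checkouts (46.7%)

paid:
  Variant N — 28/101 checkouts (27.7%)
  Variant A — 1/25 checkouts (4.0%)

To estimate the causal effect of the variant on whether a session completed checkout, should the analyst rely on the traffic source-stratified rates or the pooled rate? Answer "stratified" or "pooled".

pooled

The traffic source-specific comparison favours Variant N throughout, but the pooled figures favour Variant A. The question is whether to condition on traffic source.
Traffic source lies on the pathway variant → traffic source → outcome, so adjusting for it blocks the indirect effect. For the total causal effect of variant, use the unadjusted pooled rates.
Pooled: Variant N 32.5% vs Variant A 40.0%; Variant A is higher overall.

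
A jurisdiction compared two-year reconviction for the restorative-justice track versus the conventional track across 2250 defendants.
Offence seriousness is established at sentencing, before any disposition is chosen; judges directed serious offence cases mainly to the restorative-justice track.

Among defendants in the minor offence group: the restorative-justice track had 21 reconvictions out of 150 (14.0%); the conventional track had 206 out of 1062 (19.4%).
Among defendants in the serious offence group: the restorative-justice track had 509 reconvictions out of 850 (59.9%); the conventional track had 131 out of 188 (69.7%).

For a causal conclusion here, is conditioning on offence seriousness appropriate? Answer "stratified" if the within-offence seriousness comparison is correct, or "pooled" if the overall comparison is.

Within every offence seriousness level the restorative-justice track has the lower rate, yet pooled the conventional track does — Simpson's reversal.
Offence seriousness differs across dispositions for reasons unrelated to any effect of the disposition itself, and it separately predicts the outcome — a classic confounder. We must compare within offence seriousness levels.
Within each level — minor offence: 14.0% vs 19.4%; serious offence: 59.9% vs 69.7% — the restorative-justice track is lower every time.

stratified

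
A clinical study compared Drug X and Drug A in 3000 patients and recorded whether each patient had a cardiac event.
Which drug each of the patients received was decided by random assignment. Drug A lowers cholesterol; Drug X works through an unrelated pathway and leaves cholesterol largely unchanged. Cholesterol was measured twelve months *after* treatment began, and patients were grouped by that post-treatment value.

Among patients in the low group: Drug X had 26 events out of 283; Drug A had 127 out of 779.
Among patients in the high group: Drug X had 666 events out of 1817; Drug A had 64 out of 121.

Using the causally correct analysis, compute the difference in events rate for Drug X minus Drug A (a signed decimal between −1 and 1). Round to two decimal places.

Cholesterol here is a post-treatment variable shaped by the drug; conditioning on it would introduce bias rather than remove it. The overall comparison is the causal one.
The causal difference is the pooled difference: 0.330 − 0.212 = +0.117.

+0.12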